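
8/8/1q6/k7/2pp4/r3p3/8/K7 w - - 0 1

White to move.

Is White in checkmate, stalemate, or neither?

White to move; white king on a1.
In check: yes, from the black rook on a3.
King squares — b1: attacked by Qb6; a2: attacked by Ra3; b2: attacked by Qb6.
Legal moves for White: none.
In check with no legal moves → checkmate.

checkmate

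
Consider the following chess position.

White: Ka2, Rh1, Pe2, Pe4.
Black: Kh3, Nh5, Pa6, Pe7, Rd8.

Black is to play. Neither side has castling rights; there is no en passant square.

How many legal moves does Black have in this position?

3

Black to move; king on h3.
In check: yes, from the white rook on h1.
Legal moves: Kg4, Kg3, Kg2.
Count: 3.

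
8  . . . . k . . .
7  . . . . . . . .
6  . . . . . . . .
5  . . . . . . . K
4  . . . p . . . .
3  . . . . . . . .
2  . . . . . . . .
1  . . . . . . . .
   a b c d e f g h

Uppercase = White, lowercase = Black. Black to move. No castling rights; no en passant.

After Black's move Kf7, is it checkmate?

After Kf7: white king on h5; in check: no.
White is not in check, so this cannot be checkmate.

no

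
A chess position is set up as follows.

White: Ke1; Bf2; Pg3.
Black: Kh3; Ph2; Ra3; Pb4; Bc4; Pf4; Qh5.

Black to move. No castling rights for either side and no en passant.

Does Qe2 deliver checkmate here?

After Qe2: white king on e1; in check: yes, from the black queen on e2.
King squares — d1: attacked by Qe2; f1: attacked by Qe2; d2: attacked by Qe2; e2: attacked by Bc4; f2: own bishop.
White has no legal moves → checkmate.

yes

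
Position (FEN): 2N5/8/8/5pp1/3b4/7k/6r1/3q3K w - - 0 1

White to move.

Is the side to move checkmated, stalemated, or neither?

White to move; white king on h1.
In check: yes, from the black queen on d1.
King squares — g1: attacked by Qd1; g2: attacked by Kh3; h2: attacked by Rg2.
Legal moves for White: none.
In check with no legal moves → checkmate.

checkmate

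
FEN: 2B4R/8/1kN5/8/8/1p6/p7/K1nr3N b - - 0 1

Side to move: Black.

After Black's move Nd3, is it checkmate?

After Nd3: white king on a1; in check: yes, from the black rook on d1.
King squares — b1: attacked by Rd1; a2: attacked by Pb3; b2: attacked by Nd3.
White has no legal moves → checkmate.

yes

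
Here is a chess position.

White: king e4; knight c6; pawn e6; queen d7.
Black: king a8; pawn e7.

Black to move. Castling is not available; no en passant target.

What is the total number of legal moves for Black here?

Black to move; king on a8.
In check: no.
Legal moves: none.
Count: 0.

0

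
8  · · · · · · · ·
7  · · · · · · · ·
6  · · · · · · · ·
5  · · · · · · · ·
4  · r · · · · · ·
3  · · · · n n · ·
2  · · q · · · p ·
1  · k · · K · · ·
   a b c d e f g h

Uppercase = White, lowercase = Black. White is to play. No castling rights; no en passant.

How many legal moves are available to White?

White to move; king on e1.
In check: yes, from the black knight on f3.
Legal moves: none.
Count: 0.

0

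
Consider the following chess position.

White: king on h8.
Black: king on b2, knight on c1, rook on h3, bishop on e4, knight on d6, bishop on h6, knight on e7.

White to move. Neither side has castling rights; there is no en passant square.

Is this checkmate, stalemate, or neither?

stalemate

White to move; white king on h8.
In check: no.
King squares — g7: attacked by Bh6; h7: attacked by Be4; g8: attacked by Ne7.
Legal moves for White: none.
Not in check and no legal moves → stalemate.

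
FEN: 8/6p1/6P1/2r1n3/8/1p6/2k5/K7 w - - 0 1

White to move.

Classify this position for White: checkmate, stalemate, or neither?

stalemate

White to move; white king on a1.
In check: no.
King squares — b1: attacked by Kc2; a2: attacked by Pb3; b2: attacked by Kc2.
Legal moves for White: none.
Not in check and no legal moves → stalemate.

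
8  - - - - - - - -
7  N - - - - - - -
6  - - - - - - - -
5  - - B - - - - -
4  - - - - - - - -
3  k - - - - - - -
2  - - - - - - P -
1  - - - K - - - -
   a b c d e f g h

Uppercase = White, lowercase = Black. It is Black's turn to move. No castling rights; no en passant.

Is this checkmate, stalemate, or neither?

Black to move; black king on a3.
In check: yes, from the white bishop on c5.
Legal moves for Black: Ka4, Kb3, Kb2, Ka2.
Black is in check but has 4 legal moves → neither.

neither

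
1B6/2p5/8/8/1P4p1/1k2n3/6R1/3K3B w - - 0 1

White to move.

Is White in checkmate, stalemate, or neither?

neither

White to move; white king on d1.
In check: yes, from the black knight on e3.
Legal moves for White: Ke2, Kd2, Ke1, Kc1.
White is in check but has 4 legal moves → neither.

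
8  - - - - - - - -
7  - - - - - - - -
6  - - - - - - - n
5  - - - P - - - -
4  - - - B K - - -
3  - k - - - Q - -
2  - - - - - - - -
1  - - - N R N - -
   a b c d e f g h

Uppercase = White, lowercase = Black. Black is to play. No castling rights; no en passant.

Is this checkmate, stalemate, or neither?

neither

Black to move; black king on b3.
In check: yes, from the white queen on f3.
King squares — a2: available; b2: attacked by Nd1; c2: available; a3: attacked by Qf3; c3: attacked by Nd1; a4: available; b4: available; c4: available.
Legal moves for Black: Kc4, Kb4, Ka4, Kc2, Ka2.
Black is in check but has 5 legal moves → neither.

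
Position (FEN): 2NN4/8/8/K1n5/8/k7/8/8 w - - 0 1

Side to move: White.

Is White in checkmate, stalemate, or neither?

White to move; white king on a5.
In check: no.
Legal moves for White: Nf7, Nb7, Ne6, Nc6, Ne7, Na7, Nd6, Nb6, Kb6, Kb5.
White has 10 legal moves and is not in check → neither.

neither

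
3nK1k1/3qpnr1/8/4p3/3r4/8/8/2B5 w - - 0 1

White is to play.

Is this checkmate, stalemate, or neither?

checkmate

White to move; white king on e8.
In check: yes, from the black queen on d7.
King squares — d7: attacked by Rd4; e7: attacked by Qd7; f7: attacked by Rg7; d8: attacked by Qd7; f8: attacked by Kg8.
Legal moves for White: none.
In check with no legal moves → checkmate.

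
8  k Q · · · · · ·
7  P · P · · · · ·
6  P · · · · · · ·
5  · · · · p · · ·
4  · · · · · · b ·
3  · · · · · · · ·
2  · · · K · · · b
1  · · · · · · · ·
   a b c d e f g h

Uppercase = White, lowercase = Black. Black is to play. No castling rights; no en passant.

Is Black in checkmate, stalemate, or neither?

checkmate

Black to move; black king on a8.
In check: yes, from the white queen on b8.
King squares — a7: attacked by Qb8; b7: attacked by Pa6; b8: attacked by Pa7.
Legal moves for Black: none.
In check with no legal moves → checkmate.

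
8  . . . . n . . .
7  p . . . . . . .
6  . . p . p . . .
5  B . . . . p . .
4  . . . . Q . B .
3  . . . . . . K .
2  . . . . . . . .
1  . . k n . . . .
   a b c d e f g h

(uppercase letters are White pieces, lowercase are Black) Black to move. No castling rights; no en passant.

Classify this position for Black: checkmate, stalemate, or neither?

Black to move; black king on c1.
In check: no.
Legal moves for Black: Ng7, Nc7, Nf6, Nd6, Ne3, Nc3, Nf2, Nb2, Kb2, fxg4, fxe4, a6, e5, c5, f4+.
Black has 15 legal moves and is not in check → neither.

neither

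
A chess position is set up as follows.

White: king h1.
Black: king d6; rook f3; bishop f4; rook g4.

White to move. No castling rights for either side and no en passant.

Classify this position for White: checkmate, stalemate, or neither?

stalemate

White to move; white king on h1.
In check: no.
King squares — g1: attacked by Rg4; g2: attacked by Rg4; h2: attacked by Bf4.
Legal moves for White: none.
Not in check and no legal moves → stalemate.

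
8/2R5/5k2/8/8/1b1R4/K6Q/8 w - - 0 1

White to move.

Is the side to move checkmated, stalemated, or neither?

White to move; white king on a2.
In check: yes, from the black bishop on b3.
Legal moves for White: Kxb3, Ka3, Kb2, Kb1, Ka1, Rxb3.
White is in check but has 6 legal moves → neither.

neither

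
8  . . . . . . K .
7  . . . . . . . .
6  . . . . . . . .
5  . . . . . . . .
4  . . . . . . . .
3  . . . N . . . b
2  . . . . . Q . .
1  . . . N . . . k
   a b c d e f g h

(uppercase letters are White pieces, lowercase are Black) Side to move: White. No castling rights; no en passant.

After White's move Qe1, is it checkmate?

no

After Qe1: black king on h1; in check: yes, from the white queen on e1.
Black has 3 legal replies: Kh2, Kg2, Bf1.
In check but a legal move exists → not checkmate.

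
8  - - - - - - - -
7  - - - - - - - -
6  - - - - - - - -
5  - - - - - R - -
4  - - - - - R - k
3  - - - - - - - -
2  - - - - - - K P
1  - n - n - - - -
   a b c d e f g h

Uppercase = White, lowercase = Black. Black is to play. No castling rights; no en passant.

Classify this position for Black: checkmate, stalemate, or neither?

checkmate

Black to move; black king on h4.
In check: yes, from the white rook on f4.
King squares — g3: attacked by Kg2; h3: attacked by Kg2; g4: attacked by Rf4; g5: attacked by Rf5; h5: attacked by Rf5.
Legal moves for Black: none.
In check with no legal moves → checkmate.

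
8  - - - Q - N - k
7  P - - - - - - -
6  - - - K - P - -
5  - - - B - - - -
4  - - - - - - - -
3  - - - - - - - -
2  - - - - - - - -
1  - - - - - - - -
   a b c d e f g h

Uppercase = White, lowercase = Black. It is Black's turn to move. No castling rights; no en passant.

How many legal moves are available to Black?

Black to move; king on h8.
In check: no.
Legal moves: none.
Count: 0.

0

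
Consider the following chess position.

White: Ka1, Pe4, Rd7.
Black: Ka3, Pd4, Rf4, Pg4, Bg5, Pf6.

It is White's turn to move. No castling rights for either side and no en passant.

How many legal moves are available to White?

White to move; king on a1.
In check: no.
Legal moves: Rd8, Rh7, Rg7, Rf7, Re7, Rc7, Rb7, Ra7+, Rd6, Rd5, Rxd4, Kb1, e5.
Count: 13.

13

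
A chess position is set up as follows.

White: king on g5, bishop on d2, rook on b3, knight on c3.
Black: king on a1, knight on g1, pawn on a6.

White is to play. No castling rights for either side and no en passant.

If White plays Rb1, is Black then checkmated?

yes

After Rb1: black king on a1; in check: yes, from the white rook on b1.
King squares — b1: attacked by Nc3; a2: attacked by Nc3; b2: attacked by Rb1.
Black has no legal moves → checkmate.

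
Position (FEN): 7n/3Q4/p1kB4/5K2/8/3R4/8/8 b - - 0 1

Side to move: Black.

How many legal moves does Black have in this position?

2

Black to move; king on c6.
In check: yes, from the white queen on d7.
Legal moves: Kxd7, Kb6.
Count: 2.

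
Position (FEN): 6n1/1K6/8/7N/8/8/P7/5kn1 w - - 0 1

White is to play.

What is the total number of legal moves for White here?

White to move; king on b7.
In check: no.
Legal moves: Kc8, Kb8, Ka8, Kc7, Ka7, Kc6, Kb6, Ka6, Ng7, Nf6, Nf4, Ng3+, a3, a4.
Count: 14.

14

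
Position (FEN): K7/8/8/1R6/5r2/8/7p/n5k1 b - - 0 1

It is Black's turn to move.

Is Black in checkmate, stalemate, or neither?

neither

Black to move; black king on g1.
In check: no.
Legal moves for Black include: Rf8+, Rf7, Rf6, Rf5, Rh4, Rg4, Re4, Rd4, Rc4, Rb4, Ra4+, Rf3, Rf2, Rf1, Kg2, Kf2, Kh1, Kf1, ... (list truncated; more exist).
Black has legal moves and is not in check → neither.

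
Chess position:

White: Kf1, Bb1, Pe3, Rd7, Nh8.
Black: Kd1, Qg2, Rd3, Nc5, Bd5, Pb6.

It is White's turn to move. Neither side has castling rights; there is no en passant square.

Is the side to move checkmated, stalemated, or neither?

checkmate

White to move; white king on f1.
In check: yes, from the black queen on g2.
King squares — e1: attacked by Kd1; g1: attacked by Qg2; e2: attacked by Kd1; f2: attacked by Qg2; g2: attacked by Bd5.
Legal moves for White: none.
In check with no legal moves → checkmate.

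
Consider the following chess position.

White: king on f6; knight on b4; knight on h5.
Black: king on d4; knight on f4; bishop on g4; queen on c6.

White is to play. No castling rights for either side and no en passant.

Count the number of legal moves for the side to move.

5

White to move; king on f6.
In check: yes, from the black queen on c6.
Legal moves: Kg7, Kf7, Ke7, Kg5, Nxc6+.
Count: 5.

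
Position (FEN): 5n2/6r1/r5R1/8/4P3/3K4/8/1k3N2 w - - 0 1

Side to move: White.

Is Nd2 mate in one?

After Nd2: black king on b1; in check: yes, from the white knight on d2.
Black has 4 legal replies: Kb2, Ka2, Kc1, Ka1.
In check but a legal move exists → not checkmate.

no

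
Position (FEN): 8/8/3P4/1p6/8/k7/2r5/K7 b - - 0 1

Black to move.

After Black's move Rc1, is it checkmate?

yes

After Rc1: white king on a1; in check: yes, from the black rook on c1.
King squares — b1: attacked by Rc1; a2: attacked by Ka3; b2: attacked by Ka3.
White has no legal moves → checkmate.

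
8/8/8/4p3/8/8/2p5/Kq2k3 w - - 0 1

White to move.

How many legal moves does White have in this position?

0

White to move; king on a1.
In check: yes, from the black queen on b1.
Legal moves: none.
Count: 0.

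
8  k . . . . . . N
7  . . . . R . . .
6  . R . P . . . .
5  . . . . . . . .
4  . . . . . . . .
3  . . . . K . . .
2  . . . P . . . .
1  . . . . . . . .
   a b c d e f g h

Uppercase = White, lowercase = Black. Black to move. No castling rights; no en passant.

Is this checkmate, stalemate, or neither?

Black to move; black king on a8.
In check: no.
King squares — a7: attacked by Re7; b7: attacked by Rb6; b8: attacked by Rb6.
Legal moves for Black: none.
Not in check and no legal moves → stalemate.

stalemate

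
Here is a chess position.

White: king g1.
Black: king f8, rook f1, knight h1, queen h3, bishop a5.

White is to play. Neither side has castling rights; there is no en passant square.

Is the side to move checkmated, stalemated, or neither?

checkmate

White to move; white king on g1.
In check: yes, from the black rook on f1.
King squares — f1: attacked by Qh3; h1: attacked by Rf1; f2: attacked by Rf1; g2: attacked by Qh3; h2: attacked by Qh3.
Legal moves for White: none.
In check with no legal moves → checkmate.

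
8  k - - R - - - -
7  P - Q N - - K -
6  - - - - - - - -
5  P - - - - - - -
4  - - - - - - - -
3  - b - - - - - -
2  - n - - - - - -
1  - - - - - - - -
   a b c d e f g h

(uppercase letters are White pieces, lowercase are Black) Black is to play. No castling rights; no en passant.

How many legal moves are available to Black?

Black to move; king on a8.
In check: yes, from the white rook on d8.
Legal moves: none.
Count: 0.

0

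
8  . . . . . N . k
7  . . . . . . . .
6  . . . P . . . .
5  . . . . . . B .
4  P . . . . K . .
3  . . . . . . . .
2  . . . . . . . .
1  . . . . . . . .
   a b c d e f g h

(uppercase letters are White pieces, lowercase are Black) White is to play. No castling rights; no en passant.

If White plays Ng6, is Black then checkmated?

no

After Ng6: black king on h8; in check: yes, from the white knight on g6.
Black has 3 legal replies: Kg8, Kh7, Kg7.
In check but a legal move exists → not checkmate.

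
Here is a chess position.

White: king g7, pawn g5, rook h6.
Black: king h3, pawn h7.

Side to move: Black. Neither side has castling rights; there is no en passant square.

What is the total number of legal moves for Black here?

Black to move; king on h3.
In check: yes, from the white rook on h6.
Legal moves: Kg4, Kg3, Kg2.
Count: 3.

3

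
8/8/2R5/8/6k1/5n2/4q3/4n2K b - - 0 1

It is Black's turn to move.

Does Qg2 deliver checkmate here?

After Qg2: white king on h1; in check: yes, from the black queen on g2.
King squares — g1: attacked by Qg2; g2: attacked by Ne1; h2: attacked by Qg2.
White has no legal moves → checkmate.

yes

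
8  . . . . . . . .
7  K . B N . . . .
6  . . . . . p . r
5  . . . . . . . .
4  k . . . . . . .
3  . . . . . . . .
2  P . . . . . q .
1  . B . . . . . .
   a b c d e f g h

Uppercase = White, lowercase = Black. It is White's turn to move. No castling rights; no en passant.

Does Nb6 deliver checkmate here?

After Nb6: black king on a4; in check: yes, from the white knight on b6.
Black has 4 legal replies: Kb5, Ka5, Kb4, Ka3.
In check but a legal move exists → not checkmate.

no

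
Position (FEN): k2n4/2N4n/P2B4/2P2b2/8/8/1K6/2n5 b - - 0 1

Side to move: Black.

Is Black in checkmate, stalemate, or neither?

Black to move; black king on a8.
In check: yes, from the white knight on c7.
King squares — a7: available; b7: attacked by Pa6; b8: available.
Legal moves for Black: Kb8, Ka7.
Black is in check but has 2 legal moves → neither.

neither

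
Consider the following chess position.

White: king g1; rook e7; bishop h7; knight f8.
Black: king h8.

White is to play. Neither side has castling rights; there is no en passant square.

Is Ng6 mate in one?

yes

After Ng6: black king on h8; in check: yes, from the white knight on g6.
King squares — g7: attacked by Re7; h7: attacked by Re7; g8: attacked by Bh7.
Black has no legal moves → checkmate.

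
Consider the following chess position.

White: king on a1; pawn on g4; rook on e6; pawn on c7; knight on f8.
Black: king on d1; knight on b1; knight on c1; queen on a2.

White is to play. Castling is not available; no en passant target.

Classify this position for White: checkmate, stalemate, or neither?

White to move; white king on a1.
In check: yes, from the black queen on a2.
King squares — b1: attacked by Qa2; a2: attacked by Nc1; b2: attacked by Qa2.
Legal moves for White: none.
In check with no legal moves → checkmate.

checkmate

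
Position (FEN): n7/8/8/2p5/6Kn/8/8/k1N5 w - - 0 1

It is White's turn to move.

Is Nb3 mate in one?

After Nb3: black king on a1; in check: yes, from the white knight on b3.
Black has 3 legal replies: Kb2, Ka2, Kb1.
In check but a legal move exists → not checkmate.

no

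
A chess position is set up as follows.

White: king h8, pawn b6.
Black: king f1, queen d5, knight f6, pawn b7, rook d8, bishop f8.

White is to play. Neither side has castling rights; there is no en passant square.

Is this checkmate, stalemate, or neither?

White to move; white king on h8.
In check: no.
King squares — g7: attacked by Bf8; h7: attacked by Nf6; g8: attacked by Qd5.
Legal moves for White: none.
Not in check and no legal moves → stalemate.

stalemate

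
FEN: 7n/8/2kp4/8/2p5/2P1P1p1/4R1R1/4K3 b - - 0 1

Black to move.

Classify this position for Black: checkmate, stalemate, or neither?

neither

Black to move; black king on c6.
In check: no.
Legal moves for Black: Nf7, Ng6, Kd7, Kc7, Kb7, Kb6, Kd5, Kc5, Kb5, d5.
Black has 10 legal moves and is not in check → neither.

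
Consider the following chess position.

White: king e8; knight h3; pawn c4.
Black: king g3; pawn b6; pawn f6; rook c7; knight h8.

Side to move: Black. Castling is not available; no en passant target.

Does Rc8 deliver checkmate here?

no

After Rc8: white king on e8; in check: yes, from the black rook on c8.
White has 2 legal replies: Ke7, Kd7.
In check but a legal move exists → not checkmate.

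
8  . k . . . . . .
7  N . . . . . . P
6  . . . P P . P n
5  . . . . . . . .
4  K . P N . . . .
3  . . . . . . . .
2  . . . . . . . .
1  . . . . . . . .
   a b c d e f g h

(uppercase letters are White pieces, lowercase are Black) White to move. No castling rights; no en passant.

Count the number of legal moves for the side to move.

White to move; king on a4.
In check: no.
Legal moves: Nc8, Nac6+, Nab5, Ndc6+, Nf5, Ndb5, Nf3, Nb3, Ne2, Nc2, Kb5, Ka5, Kb4, Kb3, Ka3, h8=Q+, h8=R+, h8=B, h8=N, g7, e7, d7, c5.
Count: 23.

23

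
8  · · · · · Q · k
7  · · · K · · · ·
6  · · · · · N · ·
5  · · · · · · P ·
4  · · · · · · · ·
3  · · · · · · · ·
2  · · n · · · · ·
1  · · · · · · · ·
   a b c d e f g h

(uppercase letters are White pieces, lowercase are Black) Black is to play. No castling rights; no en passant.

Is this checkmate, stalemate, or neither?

Black to move; black king on h8.
In check: yes, from the white queen on f8.
King squares — g7: attacked by Qf8; h7: attacked by Nf6; g8: attacked by Nf6.
Legal moves for Black: none.
In check with no legal moves → checkmate.

checkmate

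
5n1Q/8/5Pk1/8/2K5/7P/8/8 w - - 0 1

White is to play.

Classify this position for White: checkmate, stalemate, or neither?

neither

White to move; white king on c4.
In check: no.
Legal moves for White: Qg8+, Qxf8, Qh7+, Qg7+, Qh6+, Qh5+, Qh4, Kd5, Kc5, Kb5, Kd4, Kb4, Kd3, Kc3, Kb3, f7, h4.
White has 17 legal moves and is not in check → neither.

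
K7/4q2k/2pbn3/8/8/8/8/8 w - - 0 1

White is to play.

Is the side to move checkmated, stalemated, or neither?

White to move; white king on a8.
In check: no.
King squares — a7: attacked by Qe7; b7: attacked by Qe7; b8: attacked by Bd6.
Legal moves for White: none.
Not in check and no legal moves → stalemate.

stalemate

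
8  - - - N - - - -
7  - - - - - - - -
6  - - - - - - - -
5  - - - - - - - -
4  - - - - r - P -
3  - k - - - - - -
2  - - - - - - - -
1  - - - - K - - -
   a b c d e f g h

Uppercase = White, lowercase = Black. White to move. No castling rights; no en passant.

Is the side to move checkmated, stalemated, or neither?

White to move; white king on e1.
In check: yes, from the black rook on e4.
Legal moves for White: Kf2, Kd2, Kf1, Kd1.
White is in check but has 4 legal moves → neither.

neither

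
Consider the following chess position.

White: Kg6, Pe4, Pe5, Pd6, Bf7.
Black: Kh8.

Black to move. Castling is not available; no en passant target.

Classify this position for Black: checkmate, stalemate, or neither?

stalemate

Black to move; black king on h8.
In check: no.
King squares — g7: attacked by Kg6; h7: attacked by Kg6; g8: attacked by Bf7.
Legal moves for Black: none.
Not in check and no legal moves → stalemate.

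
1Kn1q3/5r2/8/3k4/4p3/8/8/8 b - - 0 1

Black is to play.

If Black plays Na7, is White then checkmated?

After Na7: white king on b8; in check: yes, from the black queen on e8.
King squares — a7: attacked by Rf7; b7: attacked by Rf7; c7: attacked by Rf7; a8: attacked by Qe8; c8: attacked by Na7.
White has no legal moves → checkmate.

yes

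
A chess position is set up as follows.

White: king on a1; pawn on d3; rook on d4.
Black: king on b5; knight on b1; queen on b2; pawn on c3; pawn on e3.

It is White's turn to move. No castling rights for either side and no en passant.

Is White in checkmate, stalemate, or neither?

White to move; white king on a1.
In check: yes, from the black queen on b2.
King squares — b1: attacked by Qb2; a2: attacked by Qb2; b2: attacked by Pc3.
Legal moves for White: none.
In check with no legal moves → checkmate.

checkmate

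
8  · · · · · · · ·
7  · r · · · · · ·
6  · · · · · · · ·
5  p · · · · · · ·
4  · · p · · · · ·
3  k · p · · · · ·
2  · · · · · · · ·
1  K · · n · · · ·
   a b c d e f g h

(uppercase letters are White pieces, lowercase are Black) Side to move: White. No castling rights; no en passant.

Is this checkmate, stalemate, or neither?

White to move; white king on a1.
In check: no.
King squares — b1: attacked by Rb7; a2: attacked by Ka3; b2: attacked by Nd1.
Legal moves for White: none.
Not in check and no legal moves → stalemate.

stalemate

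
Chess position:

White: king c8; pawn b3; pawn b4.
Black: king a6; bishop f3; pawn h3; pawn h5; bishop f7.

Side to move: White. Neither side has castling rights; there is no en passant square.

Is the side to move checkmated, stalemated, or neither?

White to move; white king on c8.
In check: no.
Legal moves for White: Kd8, Kb8, Kd7, Kc7, b5+.
White has 5 legal moves and is not in check → neither.

neither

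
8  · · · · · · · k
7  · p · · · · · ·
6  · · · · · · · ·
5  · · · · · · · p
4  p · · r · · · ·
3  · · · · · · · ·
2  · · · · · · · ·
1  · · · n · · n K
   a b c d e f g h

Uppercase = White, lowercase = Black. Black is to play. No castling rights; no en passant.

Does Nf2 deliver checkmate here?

no

After Nf2: white king on h1; in check: yes, from the black knight on f2.
White has 3 legal replies: Kh2, Kg2, Kxg1.
In check but a legal move exists → not checkmate.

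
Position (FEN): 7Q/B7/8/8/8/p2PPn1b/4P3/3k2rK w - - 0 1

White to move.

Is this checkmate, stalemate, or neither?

checkmate

White to move; white king on h1.
In check: yes, from the black rook on g1.
King squares — g1: attacked by Nf3; g2: attacked by Rg1; h2: attacked by Nf3.
Legal moves for White: none.
In check with no legal moves → checkmate.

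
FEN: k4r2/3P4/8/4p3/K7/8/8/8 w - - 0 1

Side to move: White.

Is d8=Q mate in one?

no

After d8=Q: black king on a8; in check: yes, from the white queen on d8.
Black has 3 legal replies: Kb7, Ka7, Rxd8.
In check but a legal move exists → not checkmate.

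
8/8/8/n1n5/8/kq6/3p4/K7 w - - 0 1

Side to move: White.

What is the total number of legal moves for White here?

0

White to move; king on a1.
In check: no.
Legal moves: none.
Count: 0.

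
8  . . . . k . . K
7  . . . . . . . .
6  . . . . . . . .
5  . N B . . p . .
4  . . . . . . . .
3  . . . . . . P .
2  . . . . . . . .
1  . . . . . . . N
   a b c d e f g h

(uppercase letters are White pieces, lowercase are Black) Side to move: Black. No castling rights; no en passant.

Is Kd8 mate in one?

no

After Kd8: white king on h8; in check: no.
White is not in check, so this cannot be checkmate.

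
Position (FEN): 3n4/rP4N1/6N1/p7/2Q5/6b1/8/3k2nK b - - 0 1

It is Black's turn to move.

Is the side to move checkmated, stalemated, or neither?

Black to move; black king on d1.
In check: no.
Legal moves for Black include: Nf7, Nxb7, Ne6, Nc6, Ra8, Rxb7, Ra6, Bb8, Bc7, Bd6, Be5, Bh4, Bf4, Bh2, Bf2, Be1, Nh3, Nf3, ... (list truncated; more exist).
Black has legal moves and is not in check → neither.

neither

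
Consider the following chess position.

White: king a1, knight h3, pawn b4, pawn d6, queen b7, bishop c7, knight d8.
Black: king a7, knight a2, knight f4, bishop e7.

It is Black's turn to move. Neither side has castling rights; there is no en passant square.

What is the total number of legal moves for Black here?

Black to move; king on a7.
In check: yes, from the white queen on b7.
Legal moves: none.
Count: 0.

0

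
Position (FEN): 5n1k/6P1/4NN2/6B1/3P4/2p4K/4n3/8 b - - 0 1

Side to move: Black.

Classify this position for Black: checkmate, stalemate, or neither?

checkmate

Black to move; black king on h8.
In check: yes, from the white pawn on g7.
King squares — g7: attacked by Ne6; h7: attacked by Nf6; g8: attacked by Nf6.
Legal moves for Black: none.
In check with no legal moves → checkmate.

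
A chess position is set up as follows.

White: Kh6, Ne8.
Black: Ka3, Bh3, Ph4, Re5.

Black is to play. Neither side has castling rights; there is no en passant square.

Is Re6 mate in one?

After Re6: white king on h6; in check: yes, from the black rook on e6.
White has 5 legal replies: Kh7, Kg7, Kh5, Kg5, Nf6.
In check but a legal move exists → not checkmate.

no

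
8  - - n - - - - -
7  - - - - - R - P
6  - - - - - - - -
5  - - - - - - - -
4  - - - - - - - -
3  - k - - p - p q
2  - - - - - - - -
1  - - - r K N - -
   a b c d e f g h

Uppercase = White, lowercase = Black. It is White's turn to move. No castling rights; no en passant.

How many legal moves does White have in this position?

2

White to move; king on e1.
In check: yes, from the black rook on d1.
Legal moves: Ke2, Kxd1.
Count: 2.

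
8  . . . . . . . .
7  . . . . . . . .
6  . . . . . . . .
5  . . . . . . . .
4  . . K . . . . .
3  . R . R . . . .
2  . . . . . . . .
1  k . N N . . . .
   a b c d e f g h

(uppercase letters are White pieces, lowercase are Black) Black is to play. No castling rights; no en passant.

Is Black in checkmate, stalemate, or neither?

Black to move; black king on a1.
In check: no.
King squares — b1: attacked by Rb3; a2: attacked by Nc1; b2: attacked by Nd1.
Legal moves for Black: none.
Not in check and no legal moves → stalemate.

stalemate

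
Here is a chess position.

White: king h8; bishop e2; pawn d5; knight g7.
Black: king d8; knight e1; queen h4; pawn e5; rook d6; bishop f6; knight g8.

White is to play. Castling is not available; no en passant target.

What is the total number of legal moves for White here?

2

White to move; king on h8.
In check: yes, from the black queen on h4.
Legal moves: Kxg8, Bh5.
Count: 2.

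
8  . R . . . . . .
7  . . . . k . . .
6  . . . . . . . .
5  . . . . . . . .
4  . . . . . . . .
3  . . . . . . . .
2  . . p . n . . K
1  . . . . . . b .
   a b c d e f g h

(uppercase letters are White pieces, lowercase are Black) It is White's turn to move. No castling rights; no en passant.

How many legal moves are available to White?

White to move; king on h2.
In check: yes, from the black bishop on g1.
Legal moves: Kh3, Kg2, Kh1.
Count: 3.

3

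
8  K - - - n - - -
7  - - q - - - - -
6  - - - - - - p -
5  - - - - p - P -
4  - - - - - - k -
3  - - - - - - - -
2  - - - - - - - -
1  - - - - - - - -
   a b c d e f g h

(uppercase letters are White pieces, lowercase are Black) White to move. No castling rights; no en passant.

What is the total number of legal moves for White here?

White to move; king on a8.
In check: no.
Legal moves: none.
Count: 0.

0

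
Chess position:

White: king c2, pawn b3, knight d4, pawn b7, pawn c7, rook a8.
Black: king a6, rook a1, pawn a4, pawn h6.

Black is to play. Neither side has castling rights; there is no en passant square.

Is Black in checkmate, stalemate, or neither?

Black to move; black king on a6.
In check: yes, from the white rook on a8.
King squares — a5: attacked by Ra8; b5: attacked by Nd4; b6: available; a7: attacked by Ra8; b7: available.
Legal moves for Black: Kxb7, Kb6.
Black is in check but has 2 legal moves → neither.

neither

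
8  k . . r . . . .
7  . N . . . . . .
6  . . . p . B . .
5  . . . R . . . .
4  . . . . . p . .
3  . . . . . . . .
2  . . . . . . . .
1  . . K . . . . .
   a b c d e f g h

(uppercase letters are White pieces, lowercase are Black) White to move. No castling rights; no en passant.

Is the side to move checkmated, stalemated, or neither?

neither

White to move; white king on c1.
In check: no.
Legal moves for White include: Nxd8, Nxd6, Nc5, Na5, Bh8, Bxd8, Bg7, Be7, Bg5, Be5, Bh4, Bd4, Bc3, Bb2, Ba1, Rxd6, Rh5, Rg5, ... (list truncated; more exist).
White has legal moves and is not in check → neither.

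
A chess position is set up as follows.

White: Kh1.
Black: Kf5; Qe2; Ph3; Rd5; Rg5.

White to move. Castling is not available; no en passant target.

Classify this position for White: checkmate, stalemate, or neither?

stalemate

White to move; white king on h1.
In check: no.
King squares — g1: attacked by Rg5; g2: attacked by Qe2; h2: attacked by Qe2.
Legal moves for White: none.
Not in check and no legal moves → stalemate.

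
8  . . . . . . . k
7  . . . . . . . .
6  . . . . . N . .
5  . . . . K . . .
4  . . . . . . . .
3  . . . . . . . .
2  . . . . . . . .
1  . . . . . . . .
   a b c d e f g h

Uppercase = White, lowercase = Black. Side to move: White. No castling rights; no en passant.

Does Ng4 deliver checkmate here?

After Ng4: black king on h8; in check: no.
Black is not in check, so this cannot be checkmate.

no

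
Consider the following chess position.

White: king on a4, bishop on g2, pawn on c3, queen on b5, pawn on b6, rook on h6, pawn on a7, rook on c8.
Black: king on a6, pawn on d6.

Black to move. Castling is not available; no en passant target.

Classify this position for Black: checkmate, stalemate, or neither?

checkmate

Black to move; black king on a6.
In check: yes, from the white queen on b5.
King squares — a5: attacked by Ka4; b5: attacked by Ka4; b6: attacked by Qb5; a7: attacked by Pb6; b7: attacked by Bg2.
Legal moves for Black: none.
In check with no legal moves → checkmate.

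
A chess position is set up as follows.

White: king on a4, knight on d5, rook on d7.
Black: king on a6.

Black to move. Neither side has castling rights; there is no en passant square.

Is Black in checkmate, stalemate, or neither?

stalemate

Black to move; black king on a6.
In check: no.
King squares — a5: attacked by Ka4; b5: attacked by Ka4; b6: attacked by Nd5; a7: attacked by Rd7; b7: attacked by Rd7.
Legal moves for Black: none.
Not in check and no legal moves → stalemate.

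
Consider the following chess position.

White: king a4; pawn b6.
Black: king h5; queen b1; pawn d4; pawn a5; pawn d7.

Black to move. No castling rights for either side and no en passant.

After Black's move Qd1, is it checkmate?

After Qd1: white king on a4; in check: yes, from the black queen on d1.
White has 3 legal replies: Kb5, Kxa5, Ka3.
In check but a legal move exists → not checkmate.

no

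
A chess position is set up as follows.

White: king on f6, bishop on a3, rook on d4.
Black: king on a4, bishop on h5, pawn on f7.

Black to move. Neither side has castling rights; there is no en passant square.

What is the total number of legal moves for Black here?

Black to move; king on a4.
In check: yes, from the white rook on d4.
Legal moves: Kb5, Ka5, Kb3, Kxa3.
Count: 4.

4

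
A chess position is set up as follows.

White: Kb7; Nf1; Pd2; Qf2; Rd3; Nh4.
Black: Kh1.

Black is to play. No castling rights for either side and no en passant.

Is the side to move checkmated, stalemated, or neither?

stalemate

Black to move; black king on h1.
In check: no.
King squares — g1: attacked by Qf2; g2: attacked by Qf2; h2: attacked by Nf1.
Legal moves for Black: none.
Not in check and no legal moves → stalemate.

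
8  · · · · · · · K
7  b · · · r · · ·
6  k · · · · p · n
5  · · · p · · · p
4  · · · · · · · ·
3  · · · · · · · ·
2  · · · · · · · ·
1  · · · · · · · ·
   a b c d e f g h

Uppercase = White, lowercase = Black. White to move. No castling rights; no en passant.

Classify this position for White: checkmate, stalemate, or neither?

stalemate

White to move; white king on h8.
In check: no.
King squares — g7: attacked by Re7; h7: attacked by Re7; g8: attacked by Nh6.
Legal moves for White: none.
Not in check and no legal moves → stalemate.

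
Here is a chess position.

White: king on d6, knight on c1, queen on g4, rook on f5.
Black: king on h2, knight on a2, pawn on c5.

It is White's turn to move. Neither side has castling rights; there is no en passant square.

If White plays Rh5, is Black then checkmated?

yes

After Rh5: black king on h2; in check: yes, from the white rook on h5.
King squares — g1: attacked by Qg4; h1: attacked by Rh5; g2: attacked by Qg4; g3: attacked by Qg4; h3: attacked by Qg4.
Black has no legal moves → checkmate.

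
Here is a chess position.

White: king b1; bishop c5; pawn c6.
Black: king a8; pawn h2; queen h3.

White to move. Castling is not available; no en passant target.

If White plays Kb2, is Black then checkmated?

no

After Kb2: black king on a8; in check: no.
Black is not in check, so this cannot be checkmate.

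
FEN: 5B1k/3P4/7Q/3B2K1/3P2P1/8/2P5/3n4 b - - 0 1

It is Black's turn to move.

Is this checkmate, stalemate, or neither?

Black to move; black king on h8.
In check: yes, from the white queen on h6.
King squares — g7: attacked by Qh6; h7: attacked by Qh6; g8: attacked by Bd5.
Legal moves for Black: none.
In check with no legal moves → checkmate.

checkmate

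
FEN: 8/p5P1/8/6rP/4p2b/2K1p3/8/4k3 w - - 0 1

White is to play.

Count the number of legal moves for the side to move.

White to move; king on c3.
In check: no.
Legal moves: Kd4, Kc4, Kb4, Kb3, Kc2, Kb2, g8=Q, g8=R, g8=B, g8=N, h6.
Count: 11.

11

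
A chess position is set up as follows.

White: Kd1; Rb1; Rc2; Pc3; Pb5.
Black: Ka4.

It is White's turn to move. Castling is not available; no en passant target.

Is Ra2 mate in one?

After Ra2: black king on a4; in check: yes, from the white rook on a2.
King squares — a3: attacked by Ra2; b3: attacked by Rb1; b4: attacked by Rb1; a5: attacked by Ra2; b5: attacked by Rb1.
Black has no legal moves → checkmate.

yes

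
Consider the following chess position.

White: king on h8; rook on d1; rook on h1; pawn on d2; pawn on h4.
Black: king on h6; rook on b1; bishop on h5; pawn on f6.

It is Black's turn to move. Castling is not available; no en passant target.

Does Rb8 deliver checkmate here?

After Rb8: white king on h8; in check: yes, from the black rook on b8.
King squares — g7: attacked by Kh6; h7: attacked by Kh6; g8: attacked by Rb8.
White has no legal moves → checkmate.

yes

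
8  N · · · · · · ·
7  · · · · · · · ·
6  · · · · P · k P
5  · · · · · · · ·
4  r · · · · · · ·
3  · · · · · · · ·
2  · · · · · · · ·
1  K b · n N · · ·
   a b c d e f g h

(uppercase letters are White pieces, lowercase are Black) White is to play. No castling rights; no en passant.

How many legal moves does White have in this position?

1

White to move; king on a1.
In check: yes, from the black rook on a4.
Legal moves: Kxb1.
Count: 1.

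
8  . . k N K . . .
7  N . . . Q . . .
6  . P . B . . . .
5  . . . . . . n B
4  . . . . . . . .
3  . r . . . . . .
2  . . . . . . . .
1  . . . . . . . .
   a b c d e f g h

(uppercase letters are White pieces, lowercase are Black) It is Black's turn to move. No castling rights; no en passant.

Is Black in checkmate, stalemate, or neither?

checkmate

Black to move; black king on c8.
In check: yes, from the white knight on a7.
King squares — b7: attacked by Qe7; c7: attacked by Pb6; d7: attacked by Qe7; b8: attacked by Bd6; d8: attacked by Qe7.
Legal moves for Black: none.
In check with no legal moves → checkmate.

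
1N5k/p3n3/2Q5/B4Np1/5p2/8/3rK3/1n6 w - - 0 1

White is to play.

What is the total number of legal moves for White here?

4

White to move; king on e2.
In check: yes, from the black rook on d2.
Legal moves: Kf3, Kf1, Ke1, Bxd2.
Count: 4.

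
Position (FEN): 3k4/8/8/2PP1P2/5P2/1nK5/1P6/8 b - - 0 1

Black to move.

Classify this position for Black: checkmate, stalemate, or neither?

Black to move; black king on d8.
In check: no.
Legal moves for Black: Ke8, Kc8, Ke7, Kd7, Kc7, Nxc5, Na5, Nd4, Nd2, Nc1, Na1.
Black has 11 legal moves and is not in check → neither.

neither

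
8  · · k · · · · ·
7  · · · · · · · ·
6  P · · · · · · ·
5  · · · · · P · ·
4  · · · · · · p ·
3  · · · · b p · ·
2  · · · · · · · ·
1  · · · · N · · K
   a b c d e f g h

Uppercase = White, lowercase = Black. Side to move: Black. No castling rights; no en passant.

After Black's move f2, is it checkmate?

no

After f2: white king on h1; in check: no.
White is not in check, so this cannot be checkmate.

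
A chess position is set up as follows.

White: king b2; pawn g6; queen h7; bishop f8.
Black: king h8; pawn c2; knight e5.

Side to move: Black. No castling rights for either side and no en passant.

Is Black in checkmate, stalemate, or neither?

Black to move; black king on h8.
In check: yes, from the white queen on h7.
King squares — g7: attacked by Qh7; h7: attacked by Pg6; g8: attacked by Qh7.
Legal moves for Black: none.
In check with no legal moves → checkmate.

checkmate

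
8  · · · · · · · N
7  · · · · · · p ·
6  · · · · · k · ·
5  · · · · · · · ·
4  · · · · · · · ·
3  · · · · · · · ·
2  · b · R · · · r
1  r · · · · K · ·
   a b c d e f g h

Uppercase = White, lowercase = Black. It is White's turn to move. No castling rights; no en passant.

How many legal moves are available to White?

1

White to move; king on f1.
In check: yes, from the black rook on a1.
Legal moves: Rd1.
Count: 1.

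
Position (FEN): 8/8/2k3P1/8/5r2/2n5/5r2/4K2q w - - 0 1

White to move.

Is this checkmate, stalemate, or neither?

White to move; white king on e1.
In check: yes, from the black queen on h1.
King squares — d1: attacked by Qh1; f1: attacked by Qh1; d2: attacked by Rf2; e2: attacked by Rf2; f2: attacked by Rf4.
Legal moves for White: none.
In check with no legal moves → checkmate.

checkmate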